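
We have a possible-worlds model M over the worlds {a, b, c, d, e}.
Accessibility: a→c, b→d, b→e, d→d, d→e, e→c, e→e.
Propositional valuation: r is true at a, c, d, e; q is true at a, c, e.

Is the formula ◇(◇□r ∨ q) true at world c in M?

No

At c: no accessible worlds, so ◇(◇□r ∨ q) is false.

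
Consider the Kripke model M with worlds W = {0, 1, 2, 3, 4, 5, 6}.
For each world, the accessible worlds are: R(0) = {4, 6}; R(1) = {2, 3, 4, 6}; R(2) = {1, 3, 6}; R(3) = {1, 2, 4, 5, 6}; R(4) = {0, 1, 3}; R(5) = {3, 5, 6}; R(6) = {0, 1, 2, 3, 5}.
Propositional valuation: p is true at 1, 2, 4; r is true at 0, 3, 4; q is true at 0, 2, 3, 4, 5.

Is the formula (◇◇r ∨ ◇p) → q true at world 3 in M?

Yes

At 3: ◇◇r ∨ ◇p is true, q is true, so (◇◇r ∨ ◇p) → q is true.
  At 3: ◇◇r is true, ◇p is true, so ◇◇r ∨ ◇p is true.
    At 3: ◇◇r requires ◇r at some successor in {1, 2, 4, 5, 6}.
      ◇r holds at 1, so ◇◇r is true at 3.
    At 3: ◇p requires p at some successor in {1, 2, 4, 5, 6}.
      p holds at 1, so ◇p is true at 3.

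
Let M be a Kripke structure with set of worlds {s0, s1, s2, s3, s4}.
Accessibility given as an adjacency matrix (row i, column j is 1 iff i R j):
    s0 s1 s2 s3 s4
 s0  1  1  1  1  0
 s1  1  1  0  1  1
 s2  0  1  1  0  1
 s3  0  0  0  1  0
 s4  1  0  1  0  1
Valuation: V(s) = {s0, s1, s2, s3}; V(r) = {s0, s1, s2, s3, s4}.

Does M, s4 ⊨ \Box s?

No

At s4: \Box s requires s at every successor {s0, s2, s4}.
  s fails at s4, so \Box s is false at s4.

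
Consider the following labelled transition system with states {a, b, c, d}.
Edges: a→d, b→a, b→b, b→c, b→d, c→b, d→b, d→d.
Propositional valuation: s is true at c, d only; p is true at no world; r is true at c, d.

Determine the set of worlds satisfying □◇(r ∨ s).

a, c, d

Let φ = □◇(r ∨ s). Evaluate φ at each world:
  a (successors {d}): φ is true.
  b (successors {a, b, c, d}): φ is false.
  c (successors {b}): φ is true.
  d (successors {b, d}): φ is true.
For instance, at c:
  At c: □◇(r ∨ s) requires ◇(r ∨ s) at every successor {b}.
      At b: ◇(r ∨ s) requires r ∨ s at some successor in {a, b, c, d}.
        r ∨ s holds at c, so ◇(r ∨ s) is true at b.
  So □◇(r ∨ s) is true at c.
Satisfying worlds: {a, c, d}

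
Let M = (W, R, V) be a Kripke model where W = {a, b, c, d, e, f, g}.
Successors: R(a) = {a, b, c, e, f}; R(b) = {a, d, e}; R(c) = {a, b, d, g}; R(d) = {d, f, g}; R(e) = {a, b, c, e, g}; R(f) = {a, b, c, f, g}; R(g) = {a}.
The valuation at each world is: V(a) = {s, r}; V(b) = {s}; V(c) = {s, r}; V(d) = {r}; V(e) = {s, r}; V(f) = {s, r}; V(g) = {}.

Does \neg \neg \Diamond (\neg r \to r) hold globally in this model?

Let φ = \neg \neg \Diamond (\neg r \to r). Evaluate φ at each world:
  a (successors {a, b, c, e, f}): φ is true.
  b (successors {a, d, e}): φ is true.
  c (successors {a, b, d, g}): φ is true.
  d (successors {d, f, g}): φ is true.
  e (successors {a, b, c, e, g}): φ is true.
  f (successors {a, b, c, f, g}): φ is true.
  g (successors {a}): φ is true.
For instance, at f:
  At f: \neg \Diamond (\neg r \to r) is false, so \neg \neg \Diamond (\neg r \to r) is true.
    At f: \Diamond (\neg r \to r) is true, so \neg \Diamond (\neg r \to r) is false.
      At f: \Diamond (\neg r \to r) requires \neg r \to r at some successor in {a, b, c, f, g}.
        \neg r \to r holds at a, so \Diamond (\neg r \to r) is true at f.

Yes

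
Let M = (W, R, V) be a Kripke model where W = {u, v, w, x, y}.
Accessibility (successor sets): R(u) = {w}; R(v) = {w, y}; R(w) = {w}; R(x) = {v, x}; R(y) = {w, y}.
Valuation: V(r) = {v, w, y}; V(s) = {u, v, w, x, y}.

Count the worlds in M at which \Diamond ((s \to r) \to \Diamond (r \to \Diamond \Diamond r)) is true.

Let φ = \Diamond ((s \to r) \to \Diamond (r \to \Diamond \Diamond r)). Evaluate φ at each world:
  u (successors {w}): φ is true.
  v (successors {w, y}): φ is true.
  w (successors {w}): φ is true.
  x (successors {v, x}): φ is true.
  y (successors {w, y}): φ is true.
For instance, at u:
  At u: \Diamond ((s \to r) \to \Diamond (r \to \Diamond \Diamond r)) requires (s \to r) \to \Diamond (r \to \Diamond \Diamond r) at some successor in {w}.
    (s \to r) \to \Diamond (r \to \Diamond \Diamond r) holds at w, so \Diamond ((s \to r) \to \Diamond (r \to \Diamond \Diamond r)) is true at u.
      At w: s \to r is true, \Diamond (r \to \Diamond \Diamond r) is true, so (s \to r) \to \Diamond (r \to \Diamond \Diamond r) is true.
Satisfying worlds: {u, v, w, x, y}

5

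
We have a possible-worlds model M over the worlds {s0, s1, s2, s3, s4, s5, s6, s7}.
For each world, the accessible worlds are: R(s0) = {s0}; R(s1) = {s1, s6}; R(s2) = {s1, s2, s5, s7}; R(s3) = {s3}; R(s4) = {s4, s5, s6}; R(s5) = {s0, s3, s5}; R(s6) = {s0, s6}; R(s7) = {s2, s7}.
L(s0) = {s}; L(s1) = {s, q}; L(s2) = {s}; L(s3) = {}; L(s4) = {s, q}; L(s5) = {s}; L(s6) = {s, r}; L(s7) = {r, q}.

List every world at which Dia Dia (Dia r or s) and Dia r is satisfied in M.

Let φ = Dia Dia (Dia r or s) and Dia r. Evaluate φ at each world:
  s0 (successors {s0}): φ is false.
  s1 (successors {s1, s6}): φ is true.
  s2 (successors {s1, s2, s5, s7}): φ is true.
  s3 (successors {s3}): φ is false.
  s4 (successors {s4, s5, s6}): φ is true.
  s5 (successors {s0, s3, s5}): φ is false.
  s6 (successors {s0, s6}): φ is true.
  s7 (successors {s2, s7}): φ is true.
For instance, at s1:
  At s1: Dia Dia (Dia r or s) is true, Dia r is true, so Dia Dia (Dia r or s) and Dia r is true.
    At s1: Dia Dia (Dia r or s) requires Dia (Dia r or s) at some successor in {s1, s6}.
      Dia (Dia r or s) holds at s1, so Dia Dia (Dia r or s) is true at s1.
    At s1: Dia r requires r at some successor in {s1, s6}.
      r holds at s6, so Dia r is true at s1.
Satisfying worlds: {s1, s2, s4, s6, s7}

s1, s2, s4, s6, s7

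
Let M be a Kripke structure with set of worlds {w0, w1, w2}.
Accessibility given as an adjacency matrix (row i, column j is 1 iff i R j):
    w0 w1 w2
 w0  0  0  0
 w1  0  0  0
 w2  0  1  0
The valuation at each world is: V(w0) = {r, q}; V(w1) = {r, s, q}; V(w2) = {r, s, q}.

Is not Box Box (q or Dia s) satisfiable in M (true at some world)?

Recall that Box ψ holds at a world iff ψ holds at every accessible world, and Dia ψ holds iff ψ holds at some accessible world.
Let φ = not Box Box (q or Dia s). Evaluate φ at each world:
  w0 (successors ∅): φ is false.
  w1 (successors ∅): φ is false.
  w2 (successors {w1}): φ is false.
For instance, at w2:
  At w2: Box Box (q or Dia s) is true, so not Box Box (q or Dia s) is false.
    At w2: Box Box (q or Dia s) requires Box (q or Dia s) at every successor {w1}.
      At w1: Box (q or Dia s) is true.
    So Box Box (q or Dia s) is true at w2.

No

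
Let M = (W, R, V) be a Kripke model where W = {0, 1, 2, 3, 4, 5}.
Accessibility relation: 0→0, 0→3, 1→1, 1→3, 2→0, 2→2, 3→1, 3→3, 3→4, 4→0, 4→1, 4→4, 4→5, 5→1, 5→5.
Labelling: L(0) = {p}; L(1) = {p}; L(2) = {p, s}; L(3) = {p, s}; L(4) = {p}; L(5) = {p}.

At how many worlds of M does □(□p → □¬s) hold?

0

Let φ = □(□p → □¬s). Evaluate φ at each world:
  0 (successors {0, 3}): φ is false.
  1 (successors {1, 3}): φ is false.
  2 (successors {0, 2}): φ is false.
  3 (successors {1, 3, 4}): φ is false.
  4 (successors {0, 1, 4, 5}): φ is false.
  5 (successors {1, 5}): φ is false.
For instance, at 1:
  At 1: □(□p → □¬s) requires □p → □¬s at every successor {1, 3}.
    □p → □¬s fails at 1, so □(□p → □¬s) is false at 1.
      At 1: □p is true, □¬s is false, so □p → □¬s is false.
Satisfying worlds: none.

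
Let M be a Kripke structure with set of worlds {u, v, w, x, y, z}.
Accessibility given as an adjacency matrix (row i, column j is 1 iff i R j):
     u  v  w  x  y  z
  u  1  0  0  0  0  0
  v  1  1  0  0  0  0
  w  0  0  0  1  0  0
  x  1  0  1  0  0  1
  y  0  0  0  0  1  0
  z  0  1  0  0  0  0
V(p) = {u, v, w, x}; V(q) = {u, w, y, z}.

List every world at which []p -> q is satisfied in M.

u, w, x, y, z

Let φ = []p -> q. Evaluate φ at each world:
  u (successors {u}): φ is true.
  v (successors {u, v}): φ is false.
  w (successors {x}): φ is true.
  x (successors {u, w, z}): φ is true.
  y (successors {y}): φ is true.
  z (successors {v}): φ is true.
For instance, at u:
  At u: []p is true, q is true, so []p -> q is true.
    At u: []p requires p at every successor {u}.
      At u: p is true.
    So []p is true at u.
Satisfying worlds: {u, w, x, y, z}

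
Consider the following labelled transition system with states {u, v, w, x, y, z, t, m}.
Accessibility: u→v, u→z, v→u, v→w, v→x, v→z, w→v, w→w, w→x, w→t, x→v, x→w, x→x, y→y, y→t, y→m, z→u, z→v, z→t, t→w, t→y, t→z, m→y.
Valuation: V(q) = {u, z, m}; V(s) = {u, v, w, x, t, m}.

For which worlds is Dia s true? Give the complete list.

Recall that Dia ψ holds at a world iff ψ holds at some accessible world.
Let φ = Dia s. Evaluate φ at each world:
  u (successors {v, z}): φ is true.
  v (successors {u, w, x, z}): φ is true.
  w (successors {v, w, x, t}): φ is true.
  x (successors {v, w, x}): φ is true.
  y (successors {y, t, m}): φ is true.
  z (successors {u, v, t}): φ is true.
  t (successors {w, y, z}): φ is true.
  m (successors {y}): φ is false.
For instance, at w:
  At w: Dia s requires s at some successor in {v, w, x, t}.
    s holds at v, so Dia s is true at w.
Satisfying worlds: {u, v, w, x, y, z, t}

u, v, w, x, y, z, t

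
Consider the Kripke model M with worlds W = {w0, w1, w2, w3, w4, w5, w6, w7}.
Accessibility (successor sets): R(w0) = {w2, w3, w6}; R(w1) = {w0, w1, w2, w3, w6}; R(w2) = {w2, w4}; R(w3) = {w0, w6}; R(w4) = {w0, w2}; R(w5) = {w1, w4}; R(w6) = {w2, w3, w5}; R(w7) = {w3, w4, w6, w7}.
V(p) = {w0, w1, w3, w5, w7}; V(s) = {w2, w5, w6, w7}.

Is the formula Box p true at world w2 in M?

At w2: Box p requires p at every successor {w2, w4}.
  p fails at w2, so Box p is false at w2.

No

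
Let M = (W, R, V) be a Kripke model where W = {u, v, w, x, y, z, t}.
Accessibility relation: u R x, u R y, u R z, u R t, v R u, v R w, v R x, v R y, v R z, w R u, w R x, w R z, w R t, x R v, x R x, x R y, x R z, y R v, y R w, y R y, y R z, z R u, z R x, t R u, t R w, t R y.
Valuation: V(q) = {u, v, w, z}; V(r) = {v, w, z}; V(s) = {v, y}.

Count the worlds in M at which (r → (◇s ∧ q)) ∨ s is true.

Let φ = (r → (◇s ∧ q)) ∨ s. Evaluate φ at each world:
  u (successors {x, y, z, t}): φ is true.
  v (successors {u, w, x, y, z}): φ is true.
  w (successors {u, x, z, t}): φ is false.
  x (successors {v, x, y, z}): φ is true.
  y (successors {v, w, y, z}): φ is true.
  z (successors {u, x}): φ is false.
  t (successors {u, w, y}): φ is true.
For instance, at y:
  At y: r → (◇s ∧ q) is true, s is true, so (r → (◇s ∧ q)) ∨ s is true.
    At y: r is false, ◇s ∧ q is false, so r → (◇s ∧ q) is true.
      At y: ◇s is true, q is false, so ◇s ∧ q is false.
Satisfying worlds: {u, v, x, y, t}

5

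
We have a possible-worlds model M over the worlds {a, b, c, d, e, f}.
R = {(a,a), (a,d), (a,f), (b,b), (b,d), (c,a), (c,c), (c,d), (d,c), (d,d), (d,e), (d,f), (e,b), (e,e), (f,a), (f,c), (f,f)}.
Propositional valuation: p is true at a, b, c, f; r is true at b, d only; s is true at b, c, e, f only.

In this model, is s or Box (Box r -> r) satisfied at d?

At d: s is false, Box (Box r -> r) is true, so s or Box (Box r -> r) is true.
  At d: Box (Box r -> r) requires Box r -> r at every successor {c, d, e, f}.
    At c: Box r -> r is true.
    At d: Box r -> r is true.
    At e: Box r -> r is true.
    At f: Box r -> r is true.
  So Box (Box r -> r) is true at d.

Yes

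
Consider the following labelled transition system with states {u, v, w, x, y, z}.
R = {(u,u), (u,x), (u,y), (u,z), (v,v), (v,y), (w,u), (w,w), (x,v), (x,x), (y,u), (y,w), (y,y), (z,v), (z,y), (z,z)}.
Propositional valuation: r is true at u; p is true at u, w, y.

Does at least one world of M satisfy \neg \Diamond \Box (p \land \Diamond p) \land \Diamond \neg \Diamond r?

Yes

Let φ = \neg \Diamond \Box (p \land \Diamond p) \land \Diamond \neg \Diamond r. Evaluate φ at each world:
  u (successors {u, x, y, z}): φ is false.
  v (successors {v, y}): φ is false.
  w (successors {u, w}): φ is false.
  x (successors {v, x}): φ is true.
  y (successors {u, w, y}): φ is false.
  z (successors {v, y, z}): φ is false.
Detail at x (witness):
  At x: \neg \Diamond \Box (p \land \Diamond p) is true, \Diamond \neg \Diamond r is true, so \neg \Diamond \Box (p \land \Diamond p) \land \Diamond \neg \Diamond r is true.
    At x: \Diamond \Box (p \land \Diamond p) is false, so \neg \Diamond \Box (p \land \Diamond p) is true.
      At x: \Diamond \Box (p \land \Diamond p) requires \Box (p \land \Diamond p) at some successor in {v, x}.
        At v: \Box (p \land \Diamond p) is false.
        At x: \Box (p \land \Diamond p) is false.
      So \Diamond \Box (p \land \Diamond p) is false at x.
    At x: \Diamond \neg \Diamond r requires \neg \Diamond r at some successor in {v, x}.
      \neg \Diamond r holds at v, so \Diamond \neg \Diamond r is true at x.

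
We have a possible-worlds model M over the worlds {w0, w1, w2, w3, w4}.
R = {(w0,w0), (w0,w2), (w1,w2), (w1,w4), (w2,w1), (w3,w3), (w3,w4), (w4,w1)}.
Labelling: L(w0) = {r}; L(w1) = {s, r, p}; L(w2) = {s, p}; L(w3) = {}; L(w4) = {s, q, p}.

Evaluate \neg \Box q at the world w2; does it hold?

Recall that \Box ψ holds at a world iff ψ holds at every accessible world, and \Diamond ψ holds iff ψ holds at some accessible world.
At w2: \Box q is false, so \neg \Box q is true.
  At w2: \Box q requires q at every successor {w1}.
    q fails at w1, so \Box q is false at w2.

Yes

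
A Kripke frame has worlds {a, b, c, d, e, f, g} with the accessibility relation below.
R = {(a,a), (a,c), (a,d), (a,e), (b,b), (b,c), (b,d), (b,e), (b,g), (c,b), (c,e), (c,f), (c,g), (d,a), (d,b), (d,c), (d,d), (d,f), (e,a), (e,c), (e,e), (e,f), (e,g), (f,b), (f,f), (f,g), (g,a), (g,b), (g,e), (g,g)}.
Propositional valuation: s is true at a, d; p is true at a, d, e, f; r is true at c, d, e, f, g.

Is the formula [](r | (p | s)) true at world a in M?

At a: [](r | (p | s)) requires r | (p | s) at every successor {a, c, d, e}.
  At a: r | (p | s) is true.
  At c: r | (p | s) is true.
  At d: r | (p | s) is true.
  At e: r | (p | s) is true.
So [](r | (p | s)) is true at a.

Yes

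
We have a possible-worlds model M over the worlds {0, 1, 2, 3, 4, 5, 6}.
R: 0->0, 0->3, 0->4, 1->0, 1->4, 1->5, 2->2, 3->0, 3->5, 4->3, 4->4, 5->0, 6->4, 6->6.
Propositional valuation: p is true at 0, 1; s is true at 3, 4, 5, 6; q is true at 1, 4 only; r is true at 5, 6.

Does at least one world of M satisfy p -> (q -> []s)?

Let φ = p -> (q -> []s). Evaluate φ at each world:
  0 (successors {0, 3, 4}): φ is true.
  1 (successors {0, 4, 5}): φ is false.
  2 (successors {2}): φ is true.
  3 (successors {0, 5}): φ is true.
  4 (successors {3, 4}): φ is true.
  5 (successors {0}): φ is true.
  6 (successors {4, 6}): φ is true.
Detail at 0 (witness):
  At 0: p is true, q -> []s is true, so p -> (q -> []s) is true.
    At 0: q is false, []s is false, so q -> []s is true.
      At 0: []s requires s at every successor {0, 3, 4}.
        s fails at 0, so []s is false at 0.

Yes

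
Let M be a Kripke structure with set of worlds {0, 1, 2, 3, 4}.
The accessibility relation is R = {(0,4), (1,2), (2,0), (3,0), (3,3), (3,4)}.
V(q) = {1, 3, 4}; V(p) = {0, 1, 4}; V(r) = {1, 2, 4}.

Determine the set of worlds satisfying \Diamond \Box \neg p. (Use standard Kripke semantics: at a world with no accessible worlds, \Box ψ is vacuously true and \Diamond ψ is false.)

Let φ = \Diamond \Box \neg p. Evaluate φ at each world:
  0 (successors {4}): φ is true.
  1 (successors {2}): φ is false.
  2 (successors {0}): φ is false.
  3 (successors {0, 3, 4}): φ is true.
  4 (successors ∅): φ is false.
For instance, at 3:
  At 3: \Diamond \Box \neg p requires \Box \neg p at some successor in {0, 3, 4}.
    \Box \neg p holds at 4, so \Diamond \Box \neg p is true at 3.
      At 4: no accessible worlds, so \Box \neg p holds vacuously.
Satisfying worlds: {0, 3}

0, 3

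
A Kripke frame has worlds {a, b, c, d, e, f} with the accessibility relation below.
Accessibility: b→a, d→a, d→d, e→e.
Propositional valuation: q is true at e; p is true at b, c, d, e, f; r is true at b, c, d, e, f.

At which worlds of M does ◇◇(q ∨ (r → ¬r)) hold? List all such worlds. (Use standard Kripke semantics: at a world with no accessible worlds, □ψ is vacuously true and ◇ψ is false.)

Recall that ◇ψ holds at a world iff ψ holds at some accessible world.
Let φ = ◇◇(q ∨ (r → ¬r)). Evaluate φ at each world:
  a (successors ∅): φ is false.
  b (successors {a}): φ is false.
  c (successors ∅): φ is false.
  d (successors {a, d}): φ is true.
  e (successors {e}): φ is true.
  f (successors ∅): φ is false.
For instance, at e:
  At e: ◇◇(q ∨ (r → ¬r)) requires ◇(q ∨ (r → ¬r)) at some successor in {e}.
    ◇(q ∨ (r → ¬r)) holds at e, so ◇◇(q ∨ (r → ¬r)) is true at e.
      At e: ◇(q ∨ (r → ¬r)) requires q ∨ (r → ¬r) at some successor in {e}.
        q ∨ (r → ¬r) holds at e, so ◇(q ∨ (r → ¬r)) is true at e.
Satisfying worlds: {d, e}

d, e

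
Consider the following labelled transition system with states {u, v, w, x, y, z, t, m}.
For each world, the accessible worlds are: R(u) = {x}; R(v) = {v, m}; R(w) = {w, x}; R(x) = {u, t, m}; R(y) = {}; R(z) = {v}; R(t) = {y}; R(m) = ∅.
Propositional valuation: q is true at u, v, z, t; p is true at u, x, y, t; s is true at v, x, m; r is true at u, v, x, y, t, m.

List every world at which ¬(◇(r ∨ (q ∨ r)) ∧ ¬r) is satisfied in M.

Let φ = ¬(◇(r ∨ (q ∨ r)) ∧ ¬r). Evaluate φ at each world:
  u (successors {x}): φ is true.
  v (successors {v, m}): φ is true.
  w (successors {w, x}): φ is false.
  x (successors {u, t, m}): φ is true.
  y (successors ∅): φ is true.
  z (successors {v}): φ is false.
  t (successors {y}): φ is true.
  m (successors ∅): φ is true.
For instance, at t:
  At t: ◇(r ∨ (q ∨ r)) ∧ ¬r is false, so ¬(◇(r ∨ (q ∨ r)) ∧ ¬r) is true.
    At t: ◇(r ∨ (q ∨ r)) is true, ¬r is false, so ◇(r ∨ (q ∨ r)) ∧ ¬r is false.
      At t: ◇(r ∨ (q ∨ r)) requires r ∨ (q ∨ r) at some successor in {y}.
        r ∨ (q ∨ r) holds at y, so ◇(r ∨ (q ∨ r)) is true at t.
Satisfying worlds: {u, v, x, y, t, m}

u, v, x, y, t, m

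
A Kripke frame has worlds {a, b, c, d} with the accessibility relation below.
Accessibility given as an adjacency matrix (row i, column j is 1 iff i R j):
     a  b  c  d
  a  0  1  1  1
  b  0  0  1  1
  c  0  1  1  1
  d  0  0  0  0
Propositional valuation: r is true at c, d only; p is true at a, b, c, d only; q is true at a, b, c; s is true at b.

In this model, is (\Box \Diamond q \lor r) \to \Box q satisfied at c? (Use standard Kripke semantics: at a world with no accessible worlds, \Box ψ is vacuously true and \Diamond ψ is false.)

No

Recall that \Box ψ holds at a world iff ψ holds at every accessible world, and \Diamond ψ holds iff ψ holds at some accessible world.
At c: \Box \Diamond q \lor r is true, \Box q is false, so (\Box \Diamond q \lor r) \to \Box q is false.
  At c: \Box \Diamond q is false, r is true, so \Box \Diamond q \lor r is true.
    At c: \Box \Diamond q requires \Diamond q at every successor {b, c, d}.
      \Diamond q fails at d, so \Box \Diamond q is false at c.
  At c: \Box q requires q at every successor {b, c, d}.
    q fails at d, so \Box q is false at c.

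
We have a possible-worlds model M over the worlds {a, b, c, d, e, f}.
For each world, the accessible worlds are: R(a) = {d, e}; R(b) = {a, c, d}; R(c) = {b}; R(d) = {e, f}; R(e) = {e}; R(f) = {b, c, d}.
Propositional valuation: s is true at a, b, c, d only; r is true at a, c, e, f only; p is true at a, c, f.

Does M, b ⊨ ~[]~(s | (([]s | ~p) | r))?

At b: []~(s | (([]s | ~p) | r)) is false, so ~[]~(s | (([]s | ~p) | r)) is true.
  At b: []~(s | (([]s | ~p) | r)) requires ~(s | (([]s | ~p) | r)) at every successor {a, c, d}.
    ~(s | (([]s | ~p) | r)) fails at a, so []~(s | (([]s | ~p) | r)) is false at b.
      At a: s | (([]s | ~p) | r) is true, so ~(s | (([]s | ~p) | r)) is false.

Yes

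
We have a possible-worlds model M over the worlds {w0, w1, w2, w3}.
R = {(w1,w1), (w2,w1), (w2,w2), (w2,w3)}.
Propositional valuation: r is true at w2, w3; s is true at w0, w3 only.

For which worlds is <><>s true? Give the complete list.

w2

Let φ = <><>s. Evaluate φ at each world:
  w0 (successors ∅): φ is false.
  w1 (successors {w1}): φ is false.
  w2 (successors {w1, w2, w3}): φ is true.
  w3 (successors ∅): φ is false.
For instance, at w1:
  At w1: <><>s requires <>s at some successor in {w1}.
    At w1: <>s is false.
  So <><>s is false at w1.
Satisfying worlds: {w2}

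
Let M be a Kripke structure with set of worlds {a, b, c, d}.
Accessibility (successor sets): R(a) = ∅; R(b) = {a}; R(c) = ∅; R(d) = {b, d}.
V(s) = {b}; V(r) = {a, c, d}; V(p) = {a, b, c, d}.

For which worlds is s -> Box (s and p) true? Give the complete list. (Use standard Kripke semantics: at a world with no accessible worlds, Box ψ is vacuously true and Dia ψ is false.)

Recall that Box ψ holds at a world iff ψ holds at every accessible world, and Dia ψ holds iff ψ holds at some accessible world.
Let φ = s -> Box (s and p). Evaluate φ at each world:
  a (successors ∅): φ is true.
  b (successors {a}): φ is false.
  c (successors ∅): φ is true.
  d (successors {b, d}): φ is true.
For instance, at b:
  At b: s is true, Box (s and p) is false, so s -> Box (s and p) is false.
    At b: Box (s and p) requires s and p at every successor {a}.
      s and p fails at a, so Box (s and p) is false at b.
Satisfying worlds: {a, c, d}

a, c, d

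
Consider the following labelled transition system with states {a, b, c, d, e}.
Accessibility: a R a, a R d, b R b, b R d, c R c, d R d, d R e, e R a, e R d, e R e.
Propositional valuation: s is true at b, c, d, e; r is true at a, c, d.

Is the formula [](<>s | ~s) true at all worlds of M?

Yes

Let φ = [](<>s | ~s). Evaluate φ at each world:
  a (successors {a, d}): φ is true.
  b (successors {b, d}): φ is true.
  c (successors {c}): φ is true.
  d (successors {d, e}): φ is true.
  e (successors {a, d, e}): φ is true.
For instance, at b:
  At b: [](<>s | ~s) requires <>s | ~s at every successor {b, d}.
      At b: <>s is true, ~s is false, so <>s | ~s is true.
      At d: <>s is true, ~s is false, so <>s | ~s is true.
  So [](<>s | ~s) is true at b.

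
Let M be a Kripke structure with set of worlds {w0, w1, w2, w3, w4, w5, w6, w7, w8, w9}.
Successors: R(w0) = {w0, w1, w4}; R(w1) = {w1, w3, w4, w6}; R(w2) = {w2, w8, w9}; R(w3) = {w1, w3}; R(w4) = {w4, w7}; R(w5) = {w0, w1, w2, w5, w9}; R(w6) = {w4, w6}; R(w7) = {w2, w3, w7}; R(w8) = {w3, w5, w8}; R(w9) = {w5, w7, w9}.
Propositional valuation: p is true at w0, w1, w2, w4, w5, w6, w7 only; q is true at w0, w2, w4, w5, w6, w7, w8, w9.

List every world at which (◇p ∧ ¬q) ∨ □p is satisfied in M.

Let φ = (◇p ∧ ¬q) ∨ □p. Evaluate φ at each world:
  w0 (successors {w0, w1, w4}): φ is true.
  w1 (successors {w1, w3, w4, w6}): φ is true.
  w2 (successors {w2, w8, w9}): φ is false.
  w3 (successors {w1, w3}): φ is true.
  w4 (successors {w4, w7}): φ is true.
  w5 (successors {w0, w1, w2, w5, w9}): φ is false.
  w6 (successors {w4, w6}): φ is true.
  w7 (successors {w2, w3, w7}): φ is false.
  w8 (successors {w3, w5, w8}): φ is false.
  w9 (successors {w5, w7, w9}): φ is false.
For instance, at w8:
  At w8: ◇p ∧ ¬q is false, □p is false, so (◇p ∧ ¬q) ∨ □p is false.
    At w8: ◇p is true, ¬q is false, so ◇p ∧ ¬q is false.
      At w8: ◇p requires p at some successor in {w3, w5, w8}.
        p holds at w5, so ◇p is true at w8.
    At w8: □p requires p at every successor {w3, w5, w8}.
      p fails at w3, so □p is false at w8.
Satisfying worlds: {w0, w1, w3, w4, w6}

w0, w1, w3, w4, w6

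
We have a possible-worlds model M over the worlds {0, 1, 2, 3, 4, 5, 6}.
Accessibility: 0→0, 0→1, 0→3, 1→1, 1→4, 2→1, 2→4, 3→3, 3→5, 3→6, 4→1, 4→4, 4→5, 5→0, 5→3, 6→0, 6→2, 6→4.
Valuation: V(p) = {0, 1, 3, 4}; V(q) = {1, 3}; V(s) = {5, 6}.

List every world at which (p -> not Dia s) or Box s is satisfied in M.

Let φ = (p -> not Dia s) or Box s. Evaluate φ at each world:
  0 (successors {0, 1, 3}): φ is true.
  1 (successors {1, 4}): φ is true.
  2 (successors {1, 4}): φ is true.
  3 (successors {3, 5, 6}): φ is false.
  4 (successors {1, 4, 5}): φ is false.
  5 (successors {0, 3}): φ is true.
  6 (successors {0, 2, 4}): φ is true.
For instance, at 2:
  At 2: p -> not Dia s is true, Box s is false, so (p -> not Dia s) or Box s is true.
    At 2: p is false, not Dia s is true, so p -> not Dia s is true.
      At 2: Dia s is false, so not Dia s is true.
    At 2: Box s requires s at every successor {1, 4}.
      s fails at 1, so Box s is false at 2.
Satisfying worlds: {0, 1, 2, 5, 6}

0, 1, 2, 5, 6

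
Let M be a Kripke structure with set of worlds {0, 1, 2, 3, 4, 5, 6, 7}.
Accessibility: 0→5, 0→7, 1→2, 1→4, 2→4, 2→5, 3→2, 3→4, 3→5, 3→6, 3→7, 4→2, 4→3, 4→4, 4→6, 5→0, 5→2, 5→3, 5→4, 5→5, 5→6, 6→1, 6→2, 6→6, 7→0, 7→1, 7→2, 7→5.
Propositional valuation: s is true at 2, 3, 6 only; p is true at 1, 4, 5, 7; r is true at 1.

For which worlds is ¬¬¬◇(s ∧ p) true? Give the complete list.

Recall that ◇ψ holds at a world iff ψ holds at some accessible world.
Let φ = ¬¬¬◇(s ∧ p). Evaluate φ at each world:
  0 (successors {5, 7}): φ is true.
  1 (successors {2, 4}): φ is true.
  2 (successors {4, 5}): φ is true.
  3 (successors {2, 4, 5, 6, 7}): φ is true.
  4 (successors {2, 3, 4, 6}): φ is true.
  5 (successors {0, 2, 3, 4, 5, 6}): φ is true.
  6 (successors {1, 2, 6}): φ is true.
  7 (successors {0, 1, 2, 5}): φ is true.
For instance, at 2:
  At 2: ¬¬◇(s ∧ p) is false, so ¬¬¬◇(s ∧ p) is true.
    At 2: ¬◇(s ∧ p) is true, so ¬¬◇(s ∧ p) is false.
      At 2: ◇(s ∧ p) is false, so ¬◇(s ∧ p) is true.
Satisfying worlds: {0, 1, 2, 3, 4, 5, 6, 7}

0, 1, 2, 3, 4, 5, 6, 7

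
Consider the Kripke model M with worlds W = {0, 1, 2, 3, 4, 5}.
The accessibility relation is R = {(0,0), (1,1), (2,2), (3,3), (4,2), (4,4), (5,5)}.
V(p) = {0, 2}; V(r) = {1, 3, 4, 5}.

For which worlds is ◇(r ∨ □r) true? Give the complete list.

1, 3, 4, 5

Recall that □ψ holds at a world iff ψ holds at every accessible world, and ◇ψ holds iff ψ holds at some accessible world.
Let φ = ◇(r ∨ □r). Evaluate φ at each world:
  0 (successors {0}): φ is false.
  1 (successors {1}): φ is true.
  2 (successors {2}): φ is false.
  3 (successors {3}): φ is true.
  4 (successors {2, 4}): φ is true.
  5 (successors {5}): φ is true.
For instance, at 3:
  At 3: ◇(r ∨ □r) requires r ∨ □r at some successor in {3}.
    r ∨ □r holds at 3, so ◇(r ∨ □r) is true at 3.
      At 3: r is true, □r is true, so r ∨ □r is true.
Satisfying worlds: {1, 3, 4, 5}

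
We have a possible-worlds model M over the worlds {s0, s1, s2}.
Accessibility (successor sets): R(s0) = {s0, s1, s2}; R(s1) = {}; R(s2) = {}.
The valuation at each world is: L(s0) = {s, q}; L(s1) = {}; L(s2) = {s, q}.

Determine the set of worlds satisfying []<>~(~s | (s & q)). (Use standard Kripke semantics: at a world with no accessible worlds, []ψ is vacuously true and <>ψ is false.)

Recall that []ψ holds at a world iff ψ holds at every accessible world, and <>ψ holds iff ψ holds at some accessible world.
Let φ = []<>~(~s | (s & q)). Evaluate φ at each world:
  s0 (successors {s0, s1, s2}): φ is false.
  s1 (successors ∅): φ is true.
  s2 (successors ∅): φ is true.
For instance, at s0:
  At s0: []<>~(~s | (s & q)) requires <>~(~s | (s & q)) at every successor {s0, s1, s2}.
    <>~(~s | (s & q)) fails at s0, so []<>~(~s | (s & q)) is false at s0.
      At s0: <>~(~s | (s & q)) requires ~(~s | (s & q)) at some successor in {s0, s1, s2}.
        At s0: ~(~s | (s & q)) is false.
        At s1: ~(~s | (s & q)) is false.
        At s2: ~(~s | (s & q)) is false.
      So <>~(~s | (s & q)) is false at s0.
Satisfying worlds: {s1, s2}

s1, s2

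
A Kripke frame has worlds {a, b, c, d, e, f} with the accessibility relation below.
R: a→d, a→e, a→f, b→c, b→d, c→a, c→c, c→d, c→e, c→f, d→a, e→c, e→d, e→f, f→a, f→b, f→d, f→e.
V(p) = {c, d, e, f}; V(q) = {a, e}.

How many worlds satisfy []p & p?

Let φ = []p & p. Evaluate φ at each world:
  a (successors {d, e, f}): φ is false.
  b (successors {c, d}): φ is false.
  c (successors {a, c, d, e, f}): φ is false.
  d (successors {a}): φ is false.
  e (successors {c, d, f}): φ is true.
  f (successors {a, b, d, e}): φ is false.
For instance, at b:
  At b: []p is true, p is false, so []p & p is false.
    At b: []p requires p at every successor {c, d}.
      At c: p is true.
      At d: p is true.
    So []p is true at b.
Satisfying worlds: {e}

1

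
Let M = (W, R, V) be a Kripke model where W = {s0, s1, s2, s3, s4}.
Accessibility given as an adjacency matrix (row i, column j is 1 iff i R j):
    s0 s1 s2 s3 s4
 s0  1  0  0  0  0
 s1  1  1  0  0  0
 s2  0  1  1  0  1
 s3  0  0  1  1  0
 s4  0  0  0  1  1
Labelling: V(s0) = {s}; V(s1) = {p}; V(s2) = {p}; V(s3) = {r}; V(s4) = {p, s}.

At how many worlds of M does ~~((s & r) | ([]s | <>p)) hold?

5

Let φ = ~~((s & r) | ([]s | <>p)). Evaluate φ at each world:
  s0 (successors {s0}): φ is true.
  s1 (successors {s0, s1}): φ is true.
  s2 (successors {s1, s2, s4}): φ is true.
  s3 (successors {s2, s3}): φ is true.
  s4 (successors {s3, s4}): φ is true.
For instance, at s2:
  At s2: ~((s & r) | ([]s | <>p)) is false, so ~~((s & r) | ([]s | <>p)) is true.
    At s2: (s & r) | ([]s | <>p) is true, so ~((s & r) | ([]s | <>p)) is false.
      At s2: s & r is false, []s | <>p is true, so (s & r) | ([]s | <>p) is true.
Satisfying worlds: {s0, s1, s2, s3, s4}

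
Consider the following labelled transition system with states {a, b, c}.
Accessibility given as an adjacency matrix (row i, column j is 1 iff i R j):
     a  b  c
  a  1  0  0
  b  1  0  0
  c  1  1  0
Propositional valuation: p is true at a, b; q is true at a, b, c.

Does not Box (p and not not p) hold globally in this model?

No

Let φ = not Box (p and not not p). Evaluate φ at each world:
  a (successors {a}): φ is false.
  b (successors {a}): φ is false.
  c (successors {a, b}): φ is false.
Detail at a (counterexample):
  At a: Box (p and not not p) is true, so not Box (p and not not p) is false.
    At a: Box (p and not not p) requires p and not not p at every successor {a}.
      At a: p and not not p is true.
    So Box (p and not not p) is true at a.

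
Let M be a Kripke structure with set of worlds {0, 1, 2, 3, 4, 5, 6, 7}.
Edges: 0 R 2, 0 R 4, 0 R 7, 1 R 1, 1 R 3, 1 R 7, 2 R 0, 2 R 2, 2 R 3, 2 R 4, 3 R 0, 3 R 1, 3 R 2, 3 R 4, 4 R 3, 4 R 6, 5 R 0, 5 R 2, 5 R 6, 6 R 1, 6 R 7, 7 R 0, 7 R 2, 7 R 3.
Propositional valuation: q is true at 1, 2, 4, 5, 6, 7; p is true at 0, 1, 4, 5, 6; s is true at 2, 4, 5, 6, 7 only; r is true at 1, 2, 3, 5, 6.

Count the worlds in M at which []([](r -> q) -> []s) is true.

Let φ = []([](r -> q) -> []s). Evaluate φ at each world:
  0 (successors {2, 4, 7}): φ is true.
  1 (successors {1, 3, 7}): φ is false.
  2 (successors {0, 2, 3, 4}): φ is false.
  3 (successors {0, 1, 2, 4}): φ is true.
  4 (successors {3, 6}): φ is false.
  5 (successors {0, 2, 6}): φ is false.
  6 (successors {1, 7}): φ is true.
  7 (successors {0, 2, 3}): φ is false.
For instance, at 2:
  At 2: []([](r -> q) -> []s) requires [](r -> q) -> []s at every successor {0, 2, 3, 4}.
    [](r -> q) -> []s fails at 3, so []([](r -> q) -> []s) is false at 2.
      At 3: [](r -> q) is true, []s is false, so [](r -> q) -> []s is false.
Satisfying worlds: {0, 3, 6}

3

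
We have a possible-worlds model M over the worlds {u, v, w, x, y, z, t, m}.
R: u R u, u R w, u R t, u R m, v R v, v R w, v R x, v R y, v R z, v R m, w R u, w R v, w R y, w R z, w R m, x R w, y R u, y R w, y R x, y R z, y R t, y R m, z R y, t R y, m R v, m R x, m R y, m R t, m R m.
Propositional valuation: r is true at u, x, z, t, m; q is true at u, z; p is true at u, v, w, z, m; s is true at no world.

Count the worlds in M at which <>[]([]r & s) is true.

Let φ = <>[]([]r & s). Evaluate φ at each world:
  u (successors {u, w, t, m}): φ is false.
  v (successors {v, w, x, y, z, m}): φ is false.
  w (successors {u, v, y, z, m}): φ is false.
  x (successors {w}): φ is false.
  y (successors {u, w, x, z, t, m}): φ is false.
  z (successors {y}): φ is false.
  t (successors {y}): φ is false.
  m (successors {v, x, y, t, m}): φ is false.
For instance, at t:
  At t: <>[]([]r & s) requires []([]r & s) at some successor in {y}.
    At y: []([]r & s) is false.
  So <>[]([]r & s) is false at t.
Satisfying worlds: none.

0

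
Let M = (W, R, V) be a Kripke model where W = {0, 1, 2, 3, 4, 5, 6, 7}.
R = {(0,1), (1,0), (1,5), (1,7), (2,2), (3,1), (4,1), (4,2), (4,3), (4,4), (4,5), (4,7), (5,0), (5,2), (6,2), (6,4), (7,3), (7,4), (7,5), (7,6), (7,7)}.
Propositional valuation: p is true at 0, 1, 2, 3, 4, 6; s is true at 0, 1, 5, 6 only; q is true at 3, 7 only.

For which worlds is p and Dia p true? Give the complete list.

0, 1, 2, 3, 4, 6

Let φ = p and Dia p. Evaluate φ at each world:
  0 (successors {1}): φ is true.
  1 (successors {0, 5, 7}): φ is true.
  2 (successors {2}): φ is true.
  3 (successors {1}): φ is true.
  4 (successors {1, 2, 3, 4, 5, 7}): φ is true.
  5 (successors {0, 2}): φ is false.
  6 (successors {2, 4}): φ is true.
  7 (successors {3, 4, 5, 6, 7}): φ is false.
For instance, at 1:
  At 1: p is true, Dia p is true, so p and Dia p is true.
    At 1: Dia p requires p at some successor in {0, 5, 7}.
      p holds at 0, so Dia p is true at 1.
Satisfying worlds: {0, 1, 2, 3, 4, 6}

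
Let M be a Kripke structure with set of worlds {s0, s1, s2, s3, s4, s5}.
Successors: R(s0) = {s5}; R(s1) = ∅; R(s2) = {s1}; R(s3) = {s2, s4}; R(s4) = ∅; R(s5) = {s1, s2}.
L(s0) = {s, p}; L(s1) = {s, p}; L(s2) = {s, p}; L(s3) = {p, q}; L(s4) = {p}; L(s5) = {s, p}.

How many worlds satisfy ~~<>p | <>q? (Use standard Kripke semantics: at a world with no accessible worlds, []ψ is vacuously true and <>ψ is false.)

Recall that <>ψ holds at a world iff ψ holds at some accessible world.
Let φ = ~~<>p | <>q. Evaluate φ at each world:
  s0 (successors {s5}): φ is true.
  s1 (successors ∅): φ is false.
  s2 (successors {s1}): φ is true.
  s3 (successors {s2, s4}): φ is true.
  s4 (successors ∅): φ is false.
  s5 (successors {s1, s2}): φ is true.
For instance, at s2:
  At s2: ~~<>p is true, <>q is false, so ~~<>p | <>q is true.
    At s2: ~<>p is false, so ~~<>p is true.
      At s2: <>p is true, so ~<>p is false.
    At s2: <>q requires q at some successor in {s1}.
      At s1: q is false.
    So <>q is false at s2.
Satisfying worlds: {s0, s2, s3, s5}

4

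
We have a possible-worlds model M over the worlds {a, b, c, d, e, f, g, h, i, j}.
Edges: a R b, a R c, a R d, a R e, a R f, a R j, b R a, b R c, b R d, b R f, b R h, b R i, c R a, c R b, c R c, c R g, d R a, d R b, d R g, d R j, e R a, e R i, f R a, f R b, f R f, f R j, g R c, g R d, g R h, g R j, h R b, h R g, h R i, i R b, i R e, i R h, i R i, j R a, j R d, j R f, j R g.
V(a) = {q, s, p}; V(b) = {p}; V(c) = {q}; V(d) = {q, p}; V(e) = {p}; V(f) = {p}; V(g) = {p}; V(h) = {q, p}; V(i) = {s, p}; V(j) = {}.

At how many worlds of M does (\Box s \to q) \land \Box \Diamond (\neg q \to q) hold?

6

Let φ = (\Box s \to q) \land \Box \Diamond (\neg q \to q). Evaluate φ at each world:
  a (successors {b, c, d, e, f, j}): φ is true.
  b (successors {a, c, d, f, h, i}): φ is false.
  c (successors {a, b, c, g}): φ is true.
  d (successors {a, b, g, j}): φ is true.
  e (successors {a, i}): φ is false.
  f (successors {a, b, f, j}): φ is true.
  g (successors {c, d, h, j}): φ is false.
  h (successors {b, g, i}): φ is true.
  i (successors {b, e, h, i}): φ is false.
  j (successors {a, d, f, g}): φ is true.
For instance, at i:
  At i: \Box s \to q is true, \Box \Diamond (\neg q \to q) is false, so (\Box s \to q) \land \Box \Diamond (\neg q \to q) is false.
    At i: \Box s is false, q is false, so \Box s \to q is true.
      At i: \Box s requires s at every successor {b, e, h, i}.
        s fails at b, so \Box s is false at i.
    At i: \Box \Diamond (\neg q \to q) requires \Diamond (\neg q \to q) at every successor {b, e, h, i}.
      \Diamond (\neg q \to q) fails at h, so \Box \Diamond (\neg q \to q) is false at i.
Satisfying worlds: {a, c, d, f, h, j}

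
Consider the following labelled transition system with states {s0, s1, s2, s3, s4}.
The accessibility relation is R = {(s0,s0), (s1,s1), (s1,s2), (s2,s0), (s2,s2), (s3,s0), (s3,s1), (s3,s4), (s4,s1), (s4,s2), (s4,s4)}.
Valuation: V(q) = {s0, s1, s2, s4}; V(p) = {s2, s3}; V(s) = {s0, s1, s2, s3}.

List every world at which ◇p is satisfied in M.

Let φ = ◇p. Evaluate φ at each world:
  s0 (successors {s0}): φ is false.
  s1 (successors {s1, s2}): φ is true.
  s2 (successors {s0, s2}): φ is true.
  s3 (successors {s0, s1, s4}): φ is false.
  s4 (successors {s1, s2, s4}): φ is true.
For instance, at s2:
  At s2: ◇p requires p at some successor in {s0, s2}.
    p holds at s2, so ◇p is true at s2.
Satisfying worlds: {s1, s2, s4}

s1, s2, s4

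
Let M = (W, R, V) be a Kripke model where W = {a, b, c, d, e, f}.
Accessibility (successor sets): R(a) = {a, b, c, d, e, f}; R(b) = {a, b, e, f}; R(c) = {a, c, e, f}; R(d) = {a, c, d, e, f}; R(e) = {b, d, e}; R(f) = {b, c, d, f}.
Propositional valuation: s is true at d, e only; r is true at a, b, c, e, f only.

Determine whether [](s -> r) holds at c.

At c: [](s -> r) requires s -> r at every successor {a, c, e, f}.
  At a: s -> r is true.
  At c: s -> r is true.
  At e: s -> r is true.
  At f: s -> r is true.
So [](s -> r) is true at c.

Yes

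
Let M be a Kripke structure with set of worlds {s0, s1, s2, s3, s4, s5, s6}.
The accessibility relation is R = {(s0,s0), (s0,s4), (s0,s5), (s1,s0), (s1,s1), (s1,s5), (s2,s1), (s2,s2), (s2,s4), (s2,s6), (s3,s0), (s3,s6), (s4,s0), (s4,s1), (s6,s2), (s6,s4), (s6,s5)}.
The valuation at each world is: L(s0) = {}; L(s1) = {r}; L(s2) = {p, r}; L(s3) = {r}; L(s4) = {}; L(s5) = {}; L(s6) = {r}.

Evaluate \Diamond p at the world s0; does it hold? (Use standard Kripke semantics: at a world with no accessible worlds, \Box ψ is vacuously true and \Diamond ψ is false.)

No

At s0: \Diamond p requires p at some successor in {s0, s4, s5}.
  At s0: p is false.
  At s4: p is false.
  At s5: p is false.
So \Diamond p is false at s0.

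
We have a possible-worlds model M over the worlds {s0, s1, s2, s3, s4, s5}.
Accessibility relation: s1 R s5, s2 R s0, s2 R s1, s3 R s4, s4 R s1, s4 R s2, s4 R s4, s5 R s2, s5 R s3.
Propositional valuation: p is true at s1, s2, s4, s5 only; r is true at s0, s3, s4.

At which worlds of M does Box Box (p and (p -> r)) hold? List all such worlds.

Let φ = Box Box (p and (p -> r)). Evaluate φ at each world:
  s0 (successors ∅): φ is true.
  s1 (successors {s5}): φ is false.
  s2 (successors {s0, s1}): φ is false.
  s3 (successors {s4}): φ is false.
  s4 (successors {s1, s2, s4}): φ is false.
  s5 (successors {s2, s3}): φ is false.
For instance, at s1:
  At s1: Box Box (p and (p -> r)) requires Box (p and (p -> r)) at every successor {s5}.
    Box (p and (p -> r)) fails at s5, so Box Box (p and (p -> r)) is false at s1.
      At s5: Box (p and (p -> r)) requires p and (p -> r) at every successor {s2, s3}.
        p and (p -> r) fails at s2, so Box (p and (p -> r)) is false at s5.
Satisfying worlds: {s0}

s0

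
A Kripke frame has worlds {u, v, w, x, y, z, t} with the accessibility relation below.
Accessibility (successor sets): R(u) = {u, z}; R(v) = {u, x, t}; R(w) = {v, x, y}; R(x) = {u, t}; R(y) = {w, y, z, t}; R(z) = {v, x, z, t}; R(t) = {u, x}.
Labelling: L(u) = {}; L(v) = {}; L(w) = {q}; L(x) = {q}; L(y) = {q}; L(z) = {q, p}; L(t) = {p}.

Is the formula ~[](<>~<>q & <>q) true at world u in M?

At u: [](<>~<>q & <>q) is false, so ~[](<>~<>q & <>q) is true.
  At u: [](<>~<>q & <>q) requires <>~<>q & <>q at every successor {u, z}.
    <>~<>q & <>q fails at u, so [](<>~<>q & <>q) is false at u.
      At u: <>~<>q is false, <>q is true, so <>~<>q & <>q is false.

Yes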